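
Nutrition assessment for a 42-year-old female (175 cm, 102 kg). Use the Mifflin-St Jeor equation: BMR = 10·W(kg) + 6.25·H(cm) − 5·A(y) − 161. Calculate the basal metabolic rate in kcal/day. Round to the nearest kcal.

1743 kcal/day

Mifflin-St Jeor (female): BMR = 10(102) + 6.25(175) − 5(42) − 161 = 1020 + 1093.75 − 210 − 161 = 1742.75 kcal/day.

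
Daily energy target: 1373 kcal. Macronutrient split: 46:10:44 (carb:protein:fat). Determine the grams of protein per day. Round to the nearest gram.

34 g/day

Protein energy = 10% × 1373 = 137.3 kcal.
At 4 kcal/g: 137.3 ÷ 4 = 34.325 g.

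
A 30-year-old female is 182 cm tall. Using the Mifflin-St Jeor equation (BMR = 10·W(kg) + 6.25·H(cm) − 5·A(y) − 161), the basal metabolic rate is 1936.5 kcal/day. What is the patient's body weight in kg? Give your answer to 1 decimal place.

111.0 kg

1936.5 = 10·W + 6.25(182) − 5(30) − 161
10·W = 1936.5 − 826.5 = 1110, so W = 111 kg.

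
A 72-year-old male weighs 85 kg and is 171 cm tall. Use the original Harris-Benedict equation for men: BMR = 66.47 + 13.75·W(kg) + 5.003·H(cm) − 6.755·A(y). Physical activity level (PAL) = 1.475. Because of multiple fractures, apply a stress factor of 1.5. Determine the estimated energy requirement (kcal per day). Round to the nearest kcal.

Harris-Benedict: BMR = 66.47 + 13.75(85) + 5.003(171) − 6.755(72) = 1604.373 kcal/day.
TEE = BMR × activity factor = 1604.373 × 1.475 = 2366.4502 kcal/day.
Apply stress factor: 2366.4502 × 1.5 = 3549.6753 kcal/day.

3550 kcal per day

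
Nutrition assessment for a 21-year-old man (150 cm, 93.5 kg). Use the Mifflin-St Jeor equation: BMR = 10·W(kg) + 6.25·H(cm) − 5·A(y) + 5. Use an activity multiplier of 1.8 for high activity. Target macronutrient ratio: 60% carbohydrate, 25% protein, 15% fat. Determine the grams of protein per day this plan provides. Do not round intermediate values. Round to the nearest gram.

Mifflin-St Jeor (male): BMR = 10(93.5) + 6.25(150) − 5(21) + 5 = 935 + 937.5 − 105 + 5 = 1772.5 kcal/day.
TEE = 1772.5 × 1.8 = 3190.5 kcal/day.
Protein energy = 25% × 3190.5 = 797.625 kcal.
Protein = 797.625 ÷ 4 kcal/g = 199.4063 g.

199 g/day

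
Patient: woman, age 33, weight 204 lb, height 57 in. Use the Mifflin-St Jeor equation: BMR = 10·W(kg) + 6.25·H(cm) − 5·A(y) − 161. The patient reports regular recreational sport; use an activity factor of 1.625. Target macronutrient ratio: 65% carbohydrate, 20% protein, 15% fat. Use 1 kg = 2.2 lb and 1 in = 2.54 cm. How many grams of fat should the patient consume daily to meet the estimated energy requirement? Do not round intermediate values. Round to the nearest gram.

41 g/day

Convert to metric: weight = 204 ÷ 2.2 = 92.7273 kg; height = 57 × 2.54 = 144.78 cm.
Mifflin-St Jeor (female): BMR = 10(92.7273) + 6.25(144.78) − 5(33) − 161 = 927.2727 + 904.875 − 165 − 161 = 1506.1477 kcal/day.
TEE = 1506.1477 × 1.625 = 2447.4901 kcal/day.
Fat energy = 15% × 2447.4901 = 367.1235 kcal.
Fat = 367.1235 ÷ 9 kcal/g = 40.7915 g.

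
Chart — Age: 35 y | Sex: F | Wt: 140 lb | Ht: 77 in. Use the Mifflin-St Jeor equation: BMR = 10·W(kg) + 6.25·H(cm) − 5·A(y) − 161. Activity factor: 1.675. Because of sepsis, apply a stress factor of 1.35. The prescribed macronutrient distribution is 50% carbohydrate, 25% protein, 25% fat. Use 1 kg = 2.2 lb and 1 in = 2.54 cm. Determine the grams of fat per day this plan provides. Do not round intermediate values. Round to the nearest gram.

96 g/day

Convert to metric: weight = 140 ÷ 2.2 = 63.6364 kg; height = 77 × 2.54 = 195.58 cm.
Mifflin-St Jeor (female): BMR = 10(63.6364) + 6.25(195.58) − 5(35) − 161 = 636.3636 + 1222.375 − 175 − 161 = 1522.7386 kcal/day.
TEE = 1522.7386 × 1.675 = 2550.5872 kcal/day.
With stress factor 1.35: 2550.5872 × 1.35 = 3443.2927 kcal/day.
Fat energy = 25% × 3443.2927 = 860.8232 kcal.
Fat = 860.8232 ÷ 9 kcal/g = 95.647 g.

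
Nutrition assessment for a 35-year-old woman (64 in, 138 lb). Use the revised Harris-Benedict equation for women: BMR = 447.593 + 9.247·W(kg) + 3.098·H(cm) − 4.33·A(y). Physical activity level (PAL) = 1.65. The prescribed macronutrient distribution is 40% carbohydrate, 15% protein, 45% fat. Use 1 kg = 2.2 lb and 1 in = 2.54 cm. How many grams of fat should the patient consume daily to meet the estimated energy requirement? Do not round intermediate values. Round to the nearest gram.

114 g/day

Convert to metric: weight = 138 ÷ 2.2 = 62.7273 kg; height = 64 × 2.54 = 162.56 cm.
Harris-Benedict: BMR = 447.593 + 9.247(62.7273) + 3.098(162.56) − 4.33(35) = 1379.693 kcal/day.
TEE = 1379.693 × 1.65 = 2276.4934 kcal/day.
Fat energy = 45% × 2276.4934 = 1024.422 kcal.
Fat = 1024.422 ÷ 9 kcal/g = 113.8247 g.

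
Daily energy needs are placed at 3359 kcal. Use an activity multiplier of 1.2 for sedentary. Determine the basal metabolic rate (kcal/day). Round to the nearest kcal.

2799 kcal/day

BMR = TEE ÷ activity factor = 3359 ÷ 1.2 = 2799.1667 kcal/day.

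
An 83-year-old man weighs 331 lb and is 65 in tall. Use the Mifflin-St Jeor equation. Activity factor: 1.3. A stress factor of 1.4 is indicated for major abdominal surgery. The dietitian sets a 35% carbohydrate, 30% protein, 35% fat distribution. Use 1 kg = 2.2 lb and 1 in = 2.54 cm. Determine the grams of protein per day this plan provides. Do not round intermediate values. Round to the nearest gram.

Convert to metric: weight = 331 ÷ 2.2 = 150.4545 kg; height = 65 × 2.54 = 165.1 cm.
Mifflin-St Jeor (male): BMR = 10(150.4545) + 6.25(165.1) − 5(83) + 5 = 1504.5455 + 1031.875 − 415 + 5 = 2126.4205 kcal/day.
TEE = 2126.4205 × 1.3 = 2764.3466 kcal/day.
With stress factor 1.4: 2764.3466 × 1.4 = 3870.0852 kcal/day.
Protein energy = 30% × 3870.0852 = 1161.0256 kcal.
Protein = 1161.0256 ÷ 4 kcal/g = 290.2564 g.

290 g/day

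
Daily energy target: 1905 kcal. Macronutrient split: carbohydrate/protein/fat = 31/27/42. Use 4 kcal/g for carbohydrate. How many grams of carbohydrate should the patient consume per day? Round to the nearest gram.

148 g/day

Carbohydrate energy = 31% × 1905 = 590.55 kcal.
At 4 kcal/g: 590.55 ÷ 4 = 147.6375 g.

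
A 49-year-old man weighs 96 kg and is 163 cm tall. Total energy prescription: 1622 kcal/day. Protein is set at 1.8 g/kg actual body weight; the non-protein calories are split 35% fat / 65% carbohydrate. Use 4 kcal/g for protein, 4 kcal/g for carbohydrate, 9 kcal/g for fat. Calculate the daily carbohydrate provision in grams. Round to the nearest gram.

151 g/day

Protein = 1.8 × 96 = 172.8 g → 172.8 × 4 = 691.2 kcal.
Non-protein calories = 1622 − 691.2 = 930.8 kcal.
Fat: 35% × 930.8 = 325.78 kcal; carbohydrate: 605.02 kcal.
Carbohydrate: 605.02 kcal ÷ 4 kcal/g = 151.255 g.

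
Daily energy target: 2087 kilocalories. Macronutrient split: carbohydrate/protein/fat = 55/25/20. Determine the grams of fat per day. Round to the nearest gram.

Fat energy = 20% × 2087 = 417.4 kcal.
At 9 kcal/g: 417.4 ÷ 9 = 46.3778 g.

46 g/day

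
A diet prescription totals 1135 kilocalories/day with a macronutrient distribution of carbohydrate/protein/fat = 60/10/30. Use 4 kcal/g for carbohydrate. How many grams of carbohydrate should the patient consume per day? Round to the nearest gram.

Carbohydrate energy = 60% × 1135 = 681 kcal.
At 4 kcal/g: 681 ÷ 4 = 170.25 g.

170 g/day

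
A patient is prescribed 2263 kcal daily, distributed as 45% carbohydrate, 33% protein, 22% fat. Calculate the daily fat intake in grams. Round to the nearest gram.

55 g/day

Fat energy = 22% × 2263 = 497.86 kcal.
At 9 kcal/g: 497.86 ÷ 9 = 55.3178 g.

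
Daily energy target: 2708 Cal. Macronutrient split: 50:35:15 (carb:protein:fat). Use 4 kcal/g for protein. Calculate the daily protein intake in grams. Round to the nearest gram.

Protein energy = 35% × 2708 = 947.8 kcal.
At 4 kcal/g: 947.8 ÷ 4 = 236.95 g.

237 g/day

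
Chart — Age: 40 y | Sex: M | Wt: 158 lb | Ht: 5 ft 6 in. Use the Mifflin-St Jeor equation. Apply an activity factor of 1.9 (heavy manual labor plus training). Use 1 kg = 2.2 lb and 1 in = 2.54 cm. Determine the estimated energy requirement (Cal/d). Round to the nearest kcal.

2985 Cal/d

Convert to metric: weight = 158 ÷ 2.2 = 71.8182 kg; height = (5×12 + 6) × 2.54 = 66 × 2.54 = 167.64 cm.
Mifflin-St Jeor (male): BMR = 10(71.8182) + 6.25(167.64) − 5(40) + 5 = 718.1818 + 1047.75 − 200 + 5 = 1570.9318 kcal/day.
TEE = BMR × activity factor = 1570.9318 × 1.9 = 2984.7705 kcal/day.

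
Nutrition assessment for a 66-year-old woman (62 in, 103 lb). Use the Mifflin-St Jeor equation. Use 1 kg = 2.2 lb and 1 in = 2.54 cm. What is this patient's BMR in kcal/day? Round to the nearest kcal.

Convert to metric: weight = 103 ÷ 2.2 = 46.8182 kg; height = 62 × 2.54 = 157.48 cm.
Mifflin-St Jeor (female): BMR = 10(46.8182) + 6.25(157.48) − 5(66) − 161 = 468.1818 + 984.25 − 330 − 161 = 961.4318 kcal/day.

961 kcal/day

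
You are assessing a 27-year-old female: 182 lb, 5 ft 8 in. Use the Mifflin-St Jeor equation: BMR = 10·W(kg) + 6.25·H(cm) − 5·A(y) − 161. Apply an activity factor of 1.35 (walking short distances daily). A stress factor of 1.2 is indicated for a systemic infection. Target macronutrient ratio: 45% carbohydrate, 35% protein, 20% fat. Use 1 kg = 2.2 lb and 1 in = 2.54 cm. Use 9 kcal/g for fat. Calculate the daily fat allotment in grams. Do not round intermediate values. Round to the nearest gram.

Convert to metric: weight = 182 ÷ 2.2 = 82.7273 kg; height = (5×12 + 8) × 2.54 = 68 × 2.54 = 172.72 cm.
Mifflin-St Jeor (female): BMR = 10(82.7273) + 6.25(172.72) − 5(27) − 161 = 827.2727 + 1079.5 − 135 − 161 = 1610.7727 kcal/day.
TEE = 1610.7727 × 1.35 = 2174.5432 kcal/day.
With stress factor 1.2: 2174.5432 × 1.2 = 2609.4518 kcal/day.
Fat energy = 20% × 2609.4518 = 521.8904 kcal.
Fat = 521.8904 ÷ 9 kcal/g = 57.9878 g.

58 g/day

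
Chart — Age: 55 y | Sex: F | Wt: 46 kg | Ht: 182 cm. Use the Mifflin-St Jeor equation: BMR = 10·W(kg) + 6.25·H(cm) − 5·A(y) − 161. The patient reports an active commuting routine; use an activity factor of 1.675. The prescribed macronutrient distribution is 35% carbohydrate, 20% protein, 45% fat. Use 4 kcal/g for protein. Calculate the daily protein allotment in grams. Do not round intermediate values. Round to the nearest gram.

97 g/day

Mifflin-St Jeor (female): BMR = 10(46) + 6.25(182) − 5(55) − 161 = 460 + 1137.5 − 275 − 161 = 1161.5 kcal/day.
TEE = 1161.5 × 1.675 = 1945.5125 kcal/day.
Protein energy = 20% × 1945.5125 = 389.1025 kcal.
Protein = 389.1025 ÷ 4 kcal/g = 97.2756 g.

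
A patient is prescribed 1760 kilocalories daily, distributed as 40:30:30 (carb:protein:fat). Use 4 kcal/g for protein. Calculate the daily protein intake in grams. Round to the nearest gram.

132 g/day

Protein energy = 30% × 1760 = 528 kcal.
At 4 kcal/g: 528 ÷ 4 = 132 g.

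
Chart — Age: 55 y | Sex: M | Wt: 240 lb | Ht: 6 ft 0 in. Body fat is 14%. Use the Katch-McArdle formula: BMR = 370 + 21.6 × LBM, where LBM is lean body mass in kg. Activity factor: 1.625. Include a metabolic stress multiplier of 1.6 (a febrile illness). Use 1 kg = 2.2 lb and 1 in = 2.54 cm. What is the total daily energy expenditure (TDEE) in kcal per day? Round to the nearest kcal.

Convert to metric: weight = 240 ÷ 2.2 = 109.0909 kg; height = (6×12 + 0) × 2.54 = 72 × 2.54 = 182.88 cm.
LBM = 109.0909 × (1 − 0.14) = 93.8182 kg. Katch-McArdle: BMR = 370 + 21.6 × 93.8182 = 2396.4727 kcal/day.
TEE = BMR × activity factor = 2396.4727 × 1.625 = 3894.2682 kcal/day.
Apply stress factor: 3894.2682 × 1.6 = 6230.8291 kcal/day.

6231 kcal per day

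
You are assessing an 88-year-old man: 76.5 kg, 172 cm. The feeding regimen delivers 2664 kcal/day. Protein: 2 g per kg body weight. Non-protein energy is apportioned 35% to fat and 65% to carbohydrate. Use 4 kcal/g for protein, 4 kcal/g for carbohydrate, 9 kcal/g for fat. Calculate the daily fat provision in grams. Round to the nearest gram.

80 g/day

Protein = 2 × 76.5 = 153 g → 153 × 4 = 612 kcal.
Non-protein calories = 2664 − 612 = 2052 kcal.
Fat: 35% × 2052 = 718.2 kcal; carbohydrate: 1333.8 kcal.
Fat: 718.2 kcal ÷ 9 kcal/g = 79.8 g.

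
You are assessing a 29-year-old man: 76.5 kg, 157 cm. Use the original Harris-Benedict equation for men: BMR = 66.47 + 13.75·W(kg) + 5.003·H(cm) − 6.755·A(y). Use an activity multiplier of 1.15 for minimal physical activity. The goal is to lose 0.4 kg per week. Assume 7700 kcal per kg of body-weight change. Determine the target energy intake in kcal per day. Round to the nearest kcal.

1524 kcal per day

Harris-Benedict: BMR = 66.47 + 13.75(76.5) + 5.003(157) − 6.755(29) = 1707.921 kcal/day.
TEE = 1707.921 × 1.15 = 1964.1092 kcal/day.
Required daily deficit = 0.4 × 7700 ÷ 7 = 440 kcal/day.
Target intake = 1964.1092 − 440 = 1524.1092 kcal/day.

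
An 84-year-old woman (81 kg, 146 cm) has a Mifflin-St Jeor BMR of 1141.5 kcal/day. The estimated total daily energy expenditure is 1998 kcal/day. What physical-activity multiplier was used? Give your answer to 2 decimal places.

Activity factor = TEE ÷ BMR = 1998 ÷ 1141.5 = 1.75.

1.75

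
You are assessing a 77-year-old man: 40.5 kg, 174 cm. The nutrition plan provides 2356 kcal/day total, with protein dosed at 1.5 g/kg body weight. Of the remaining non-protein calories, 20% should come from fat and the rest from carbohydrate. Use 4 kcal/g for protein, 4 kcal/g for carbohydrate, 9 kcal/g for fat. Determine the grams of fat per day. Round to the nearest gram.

Protein = 1.5 × 40.5 = 60.75 g → 60.75 × 4 = 243 kcal.
Non-protein calories = 2356 − 243 = 2113 kcal.
Fat: 20% × 2113 = 422.6 kcal; carbohydrate: 1690.4 kcal.
Fat: 422.6 kcal ÷ 9 kcal/g = 46.9556 g.

47 g/day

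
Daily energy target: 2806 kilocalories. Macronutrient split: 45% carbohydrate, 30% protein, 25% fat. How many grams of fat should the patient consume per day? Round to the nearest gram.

78 g/day

Fat energy = 25% × 2806 = 701.5 kcal.
At 9 kcal/g: 701.5 ÷ 9 = 77.9444 g.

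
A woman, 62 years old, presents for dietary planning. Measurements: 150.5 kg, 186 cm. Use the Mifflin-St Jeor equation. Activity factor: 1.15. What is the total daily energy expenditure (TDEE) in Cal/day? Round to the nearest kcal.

Mifflin-St Jeor (female): BMR = 10(150.5) + 6.25(186) − 5(62) − 161 = 1505 + 1162.5 − 310 − 161 = 2196.5 kcal/day.
TEE = BMR × activity factor = 2196.5 × 1.15 = 2525.975 kcal/day.

2526 Cal/day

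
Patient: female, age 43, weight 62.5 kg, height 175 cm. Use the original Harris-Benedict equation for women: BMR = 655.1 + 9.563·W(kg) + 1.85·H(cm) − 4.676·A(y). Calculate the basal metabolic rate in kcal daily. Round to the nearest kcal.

1375 kcal daily

Harris-Benedict: BMR = 655.1 + 9.563(62.5) + 1.85(175) − 4.676(43) = 1375.4695 kcal/day.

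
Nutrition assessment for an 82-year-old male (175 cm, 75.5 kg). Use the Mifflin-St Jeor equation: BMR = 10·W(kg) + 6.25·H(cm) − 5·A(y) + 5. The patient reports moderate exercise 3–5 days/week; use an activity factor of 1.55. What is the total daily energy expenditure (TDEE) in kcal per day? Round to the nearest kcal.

Mifflin-St Jeor (male): BMR = 10(75.5) + 6.25(175) − 5(82) + 5 = 755 + 1093.75 − 410 + 5 = 1443.75 kcal/day.
TEE = BMR × activity factor = 1443.75 × 1.55 = 2237.8125 kcal/day.

2238 kcal per day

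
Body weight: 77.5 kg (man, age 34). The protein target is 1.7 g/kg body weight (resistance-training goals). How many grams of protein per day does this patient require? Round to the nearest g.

132 g/day

Protein = 1.7 g/kg × 77.5 kg = 131.75 g/day.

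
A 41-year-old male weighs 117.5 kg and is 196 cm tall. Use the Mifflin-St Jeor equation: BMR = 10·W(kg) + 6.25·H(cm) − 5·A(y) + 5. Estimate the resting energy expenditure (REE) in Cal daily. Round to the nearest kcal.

2200 Cal daily

Mifflin-St Jeor (male): BMR = 10(117.5) + 6.25(196) − 5(41) + 5 = 1175 + 1225 − 205 + 5 = 2200 kcal/day.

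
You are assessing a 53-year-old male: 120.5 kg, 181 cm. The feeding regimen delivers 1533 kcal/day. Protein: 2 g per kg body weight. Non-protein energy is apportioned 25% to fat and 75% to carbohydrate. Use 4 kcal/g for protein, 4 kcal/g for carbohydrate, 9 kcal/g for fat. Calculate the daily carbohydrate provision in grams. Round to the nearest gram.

Protein = 2 × 120.5 = 241 g → 241 × 4 = 964 kcal.
Non-protein calories = 1533 − 964 = 569 kcal.
Fat: 25% × 569 = 142.25 kcal; carbohydrate: 426.75 kcal.
Carbohydrate: 426.75 kcal ÷ 4 kcal/g = 106.6875 g.

107 g/day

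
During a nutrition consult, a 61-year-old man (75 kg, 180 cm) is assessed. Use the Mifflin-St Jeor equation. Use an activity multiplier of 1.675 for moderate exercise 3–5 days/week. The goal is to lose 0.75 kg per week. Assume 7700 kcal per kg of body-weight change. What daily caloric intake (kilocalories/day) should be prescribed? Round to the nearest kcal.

1813 kilocalories/day

Mifflin-St Jeor (male): BMR = 10(75) + 6.25(180) − 5(61) + 5 = 750 + 1125 − 305 + 5 = 1575 kcal/day.
TEE = 1575 × 1.675 = 2638.125 kcal/day.
Required daily deficit = 0.75 × 7700 ÷ 7 = 825 kcal/day.
Target intake = 2638.125 − 825 = 1813.125 kcal/day.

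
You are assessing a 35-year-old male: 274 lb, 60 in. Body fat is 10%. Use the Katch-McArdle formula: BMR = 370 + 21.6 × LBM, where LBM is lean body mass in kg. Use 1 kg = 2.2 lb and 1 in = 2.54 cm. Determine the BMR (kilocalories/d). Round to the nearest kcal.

2791 kilocalories/d

Convert to metric: weight = 274 ÷ 2.2 = 124.5455 kg; height = 60 × 2.54 = 152.4 cm.
LBM = 124.5455 × (1 − 0.1) = 112.0909 kg. Katch-McArdle: BMR = 370 + 21.6 × 112.0909 = 2791.1636 kcal/day.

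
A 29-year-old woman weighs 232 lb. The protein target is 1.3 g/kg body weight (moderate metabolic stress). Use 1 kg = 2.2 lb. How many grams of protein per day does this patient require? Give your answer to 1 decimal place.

137.1 g/day

Weight in kg = 232 ÷ 2.2 = 105.4545 kg.
Protein = 1.3 g/kg × 105.4545 kg = 137.0909 g/day.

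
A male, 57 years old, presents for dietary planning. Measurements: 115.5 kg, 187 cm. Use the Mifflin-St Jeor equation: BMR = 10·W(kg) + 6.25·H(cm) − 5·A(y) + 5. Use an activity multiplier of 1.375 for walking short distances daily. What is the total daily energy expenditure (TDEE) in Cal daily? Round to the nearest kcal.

2810 Cal daily

Mifflin-St Jeor (male): BMR = 10(115.5) + 6.25(187) − 5(57) + 5 = 1155 + 1168.75 − 285 + 5 = 2043.75 kcal/day.
TEE = BMR × activity factor = 2043.75 × 1.375 = 2810.1563 kcal/day.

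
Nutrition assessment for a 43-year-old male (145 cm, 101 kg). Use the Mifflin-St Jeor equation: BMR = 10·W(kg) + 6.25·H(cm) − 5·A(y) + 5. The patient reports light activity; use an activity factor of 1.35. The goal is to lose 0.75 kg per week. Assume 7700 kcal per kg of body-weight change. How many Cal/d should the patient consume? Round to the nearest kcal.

Mifflin-St Jeor (male): BMR = 10(101) + 6.25(145) − 5(43) + 5 = 1010 + 906.25 − 215 + 5 = 1706.25 kcal/day.
TEE = 1706.25 × 1.35 = 2303.4375 kcal/day.
Required daily deficit = 0.75 × 7700 ÷ 7 = 825 kcal/day.
Target intake = 2303.4375 − 825 = 1478.4375 kcal/day.

1478 Cal/d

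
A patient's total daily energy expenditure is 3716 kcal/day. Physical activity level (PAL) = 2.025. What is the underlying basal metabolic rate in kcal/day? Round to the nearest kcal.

BMR = TEE ÷ activity factor = 3716 ÷ 2.025 = 1835.0617 kcal/day.

1835 kcal/day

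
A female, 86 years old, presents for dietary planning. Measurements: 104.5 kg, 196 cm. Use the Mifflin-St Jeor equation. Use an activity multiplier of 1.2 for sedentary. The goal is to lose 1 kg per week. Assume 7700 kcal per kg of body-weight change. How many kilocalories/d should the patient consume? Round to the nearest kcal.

915 kilocalories/d

Mifflin-St Jeor (female): BMR = 10(104.5) + 6.25(196) − 5(86) − 161 = 1045 + 1225 − 430 − 161 = 1679 kcal/day.
TEE = 1679 × 1.2 = 2014.8 kcal/day.
Required daily deficit = 1 × 7700 ÷ 7 = 1100 kcal/day.
Target intake = 2014.8 − 1100 = 914.8 kcal/day.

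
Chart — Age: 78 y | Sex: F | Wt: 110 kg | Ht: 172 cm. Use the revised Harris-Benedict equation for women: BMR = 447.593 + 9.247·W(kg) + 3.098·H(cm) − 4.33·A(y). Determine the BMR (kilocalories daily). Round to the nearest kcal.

1660 kilocalories daily

Harris-Benedict: BMR = 447.593 + 9.247(110) + 3.098(172) − 4.33(78) = 1659.879 kcal/day.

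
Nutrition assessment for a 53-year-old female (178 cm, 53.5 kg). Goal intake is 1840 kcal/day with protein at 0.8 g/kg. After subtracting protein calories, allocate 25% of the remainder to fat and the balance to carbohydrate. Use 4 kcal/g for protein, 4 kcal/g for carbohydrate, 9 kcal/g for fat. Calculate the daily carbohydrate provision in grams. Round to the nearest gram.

313 g/day

Protein = 0.8 × 53.5 = 42.8 g → 42.8 × 4 = 171.2 kcal.
Non-protein calories = 1840 − 171.2 = 1668.8 kcal.
Fat: 25% × 1668.8 = 417.2 kcal; carbohydrate: 1251.6 kcal.
Carbohydrate: 1251.6 kcal ÷ 4 kcal/g = 312.9 g.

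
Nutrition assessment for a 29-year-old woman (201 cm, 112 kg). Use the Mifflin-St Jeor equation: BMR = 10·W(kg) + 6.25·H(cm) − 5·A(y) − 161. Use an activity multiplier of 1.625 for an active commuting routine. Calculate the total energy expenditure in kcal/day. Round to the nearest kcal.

3364 kcal/day

Mifflin-St Jeor (female): BMR = 10(112) + 6.25(201) − 5(29) − 161 = 1120 + 1256.25 − 145 − 161 = 2070.25 kcal/day.
TEE = BMR × activity factor = 2070.25 × 1.625 = 3364.1563 kcal/day.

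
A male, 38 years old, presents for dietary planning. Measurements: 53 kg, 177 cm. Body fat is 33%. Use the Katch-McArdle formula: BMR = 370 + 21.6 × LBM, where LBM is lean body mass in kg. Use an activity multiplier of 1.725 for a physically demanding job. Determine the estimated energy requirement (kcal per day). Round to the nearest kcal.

1961 kcal per day

LBM = 53 × (1 − 0.33) = 35.51 kg. Katch-McArdle: BMR = 370 + 21.6 × 35.51 = 1137.016 kcal/day.
TEE = BMR × activity factor = 1137.016 × 1.725 = 1961.3526 kcal/day.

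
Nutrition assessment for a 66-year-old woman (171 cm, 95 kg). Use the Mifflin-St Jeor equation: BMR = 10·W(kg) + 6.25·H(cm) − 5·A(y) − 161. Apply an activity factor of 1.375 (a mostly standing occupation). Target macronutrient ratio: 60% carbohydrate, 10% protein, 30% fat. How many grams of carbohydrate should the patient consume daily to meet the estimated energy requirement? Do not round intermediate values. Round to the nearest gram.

315 g/day

Mifflin-St Jeor (female): BMR = 10(95) + 6.25(171) − 5(66) − 161 = 950 + 1068.75 − 330 − 161 = 1527.75 kcal/day.
TEE = 1527.75 × 1.375 = 2100.6563 kcal/day.
Carbohydrate energy = 60% × 2100.6563 = 1260.3938 kcal.
Carbohydrate = 1260.3938 ÷ 4 kcal/g = 315.0984 g.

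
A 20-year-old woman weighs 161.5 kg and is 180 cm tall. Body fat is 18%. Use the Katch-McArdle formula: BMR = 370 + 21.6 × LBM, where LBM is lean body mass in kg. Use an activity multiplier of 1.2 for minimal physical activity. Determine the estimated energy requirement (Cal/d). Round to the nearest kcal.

3877 Cal/d

LBM = 161.5 × (1 − 0.18) = 132.43 kg. Katch-McArdle: BMR = 370 + 21.6 × 132.43 = 3230.488 kcal/day.
TEE = BMR × activity factor = 3230.488 × 1.2 = 3876.5856 kcal/day.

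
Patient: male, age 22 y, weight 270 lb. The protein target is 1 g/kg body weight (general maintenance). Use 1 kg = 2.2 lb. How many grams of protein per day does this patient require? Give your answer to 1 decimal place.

122.7 g/day

Weight in kg = 270 ÷ 2.2 = 122.7273 kg.
Protein = 1 g/kg × 122.7273 kg = 122.7273 g/day.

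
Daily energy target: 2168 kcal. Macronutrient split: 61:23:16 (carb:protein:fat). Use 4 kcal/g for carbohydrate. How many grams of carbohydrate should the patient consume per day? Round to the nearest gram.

331 g/day

Carbohydrate energy = 61% × 2168 = 1322.48 kcal.
At 4 kcal/g: 1322.48 ÷ 4 = 330.62 g.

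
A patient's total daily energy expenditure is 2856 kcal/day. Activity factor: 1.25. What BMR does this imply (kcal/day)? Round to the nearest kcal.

BMR = TEE ÷ activity factor = 2856 ÷ 1.25 = 2284.8 kcal/day.

2285 kcal/day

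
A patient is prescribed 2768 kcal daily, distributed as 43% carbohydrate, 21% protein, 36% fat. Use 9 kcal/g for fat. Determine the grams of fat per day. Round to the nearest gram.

111 g/day

Fat energy = 36% × 2768 = 996.48 kcal.
At 9 kcal/g: 996.48 ÷ 9 = 110.72 g.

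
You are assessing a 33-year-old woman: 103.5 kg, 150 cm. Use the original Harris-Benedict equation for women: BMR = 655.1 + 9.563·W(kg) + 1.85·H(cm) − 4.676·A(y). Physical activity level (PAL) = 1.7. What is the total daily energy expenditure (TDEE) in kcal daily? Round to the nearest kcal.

3006 kcal daily

Harris-Benedict: BMR = 655.1 + 9.563(103.5) + 1.85(150) − 4.676(33) = 1768.0625 kcal/day.
TEE = BMR × activity factor = 1768.0625 × 1.7 = 3005.7063 kcal/day.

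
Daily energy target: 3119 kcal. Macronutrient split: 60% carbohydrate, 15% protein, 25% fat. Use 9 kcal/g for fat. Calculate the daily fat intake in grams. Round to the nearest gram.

87 g/day

Fat energy = 25% × 3119 = 779.75 kcal.
At 9 kcal/g: 779.75 ÷ 9 = 86.6389 g.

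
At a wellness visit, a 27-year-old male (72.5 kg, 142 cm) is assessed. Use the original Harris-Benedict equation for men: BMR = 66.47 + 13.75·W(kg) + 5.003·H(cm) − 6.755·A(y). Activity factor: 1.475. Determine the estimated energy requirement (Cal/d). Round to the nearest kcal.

2347 Cal/d

Harris-Benedict: BMR = 66.47 + 13.75(72.5) + 5.003(142) − 6.755(27) = 1591.386 kcal/day.
TEE = BMR × activity factor = 1591.386 × 1.475 = 2347.2944 kcal/day.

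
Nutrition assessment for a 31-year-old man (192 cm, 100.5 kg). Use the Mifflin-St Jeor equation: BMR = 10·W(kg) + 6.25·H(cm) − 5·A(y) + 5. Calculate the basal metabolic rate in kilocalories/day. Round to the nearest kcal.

Mifflin-St Jeor (male): BMR = 10(100.5) + 6.25(192) − 5(31) + 5 = 1005 + 1200 − 155 + 5 = 2055 kcal/day.

2055 kilocalories/day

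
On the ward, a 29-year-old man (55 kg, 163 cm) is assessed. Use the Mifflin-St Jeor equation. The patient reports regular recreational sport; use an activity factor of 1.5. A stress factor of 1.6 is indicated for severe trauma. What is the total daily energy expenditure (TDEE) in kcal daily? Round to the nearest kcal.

Mifflin-St Jeor (male): BMR = 10(55) + 6.25(163) − 5(29) + 5 = 550 + 1018.75 − 145 + 5 = 1428.75 kcal/day.
TEE = BMR × activity factor = 1428.75 × 1.5 = 2143.125 kcal/day.
Apply stress factor: 2143.125 × 1.6 = 3429 kcal/day.

3429 kcal daily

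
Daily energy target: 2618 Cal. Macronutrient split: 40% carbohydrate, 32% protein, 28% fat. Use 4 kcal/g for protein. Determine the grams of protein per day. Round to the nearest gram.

Protein energy = 32% × 2618 = 837.76 kcal.
At 4 kcal/g: 837.76 ÷ 4 = 209.44 g.

209 g/day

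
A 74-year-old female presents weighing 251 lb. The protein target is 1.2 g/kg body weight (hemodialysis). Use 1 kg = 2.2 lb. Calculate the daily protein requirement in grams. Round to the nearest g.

Weight in kg = 251 ÷ 2.2 = 114.0909 kg.
Protein = 1.2 g/kg × 114.0909 kg = 136.9091 g/day.

137 g/day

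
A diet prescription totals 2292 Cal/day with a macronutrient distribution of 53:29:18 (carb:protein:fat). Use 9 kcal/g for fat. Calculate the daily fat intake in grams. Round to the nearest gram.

Fat energy = 18% × 2292 = 412.56 kcal.
At 9 kcal/g: 412.56 ÷ 9 = 45.84 g.

46 g/day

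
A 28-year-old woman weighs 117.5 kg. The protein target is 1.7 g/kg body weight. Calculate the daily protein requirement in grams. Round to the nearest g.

Protein = 1.7 g/kg × 117.5 kg = 199.75 g/day.

200 g/day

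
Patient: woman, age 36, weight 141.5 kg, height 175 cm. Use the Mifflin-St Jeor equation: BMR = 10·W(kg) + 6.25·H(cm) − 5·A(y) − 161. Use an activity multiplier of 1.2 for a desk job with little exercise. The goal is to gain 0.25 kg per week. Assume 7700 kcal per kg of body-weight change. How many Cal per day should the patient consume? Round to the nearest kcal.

2876 Cal per day

Mifflin-St Jeor (female): BMR = 10(141.5) + 6.25(175) − 5(36) − 161 = 1415 + 1093.75 − 180 − 161 = 2167.75 kcal/day.
TEE = 2167.75 × 1.2 = 2601.3 kcal/day.
Required daily surplus = 0.25 × 7700 ÷ 7 = 275 kcal/day.
Target intake = 2601.3 + 275 = 2876.3 kcal/day.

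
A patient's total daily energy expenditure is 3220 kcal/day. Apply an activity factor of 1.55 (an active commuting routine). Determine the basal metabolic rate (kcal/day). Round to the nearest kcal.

2077 kcal/day

BMR = TEE ÷ activity factor = 3220 ÷ 1.55 = 2077.4194 kcal/day.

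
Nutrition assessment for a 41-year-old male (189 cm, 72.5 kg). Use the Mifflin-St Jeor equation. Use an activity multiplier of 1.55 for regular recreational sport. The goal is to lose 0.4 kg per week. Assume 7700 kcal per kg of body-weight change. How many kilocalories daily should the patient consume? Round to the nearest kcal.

2205 kilocalories daily

Mifflin-St Jeor (male): BMR = 10(72.5) + 6.25(189) − 5(41) + 5 = 725 + 1181.25 − 205 + 5 = 1706.25 kcal/day.
TEE = 1706.25 × 1.55 = 2644.6875 kcal/day.
Required daily deficit = 0.4 × 7700 ÷ 7 = 440 kcal/day.
Target intake = 2644.6875 − 440 = 2204.6875 kcal/day.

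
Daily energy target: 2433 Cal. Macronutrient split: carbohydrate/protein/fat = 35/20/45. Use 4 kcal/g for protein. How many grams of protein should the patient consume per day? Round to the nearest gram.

122 g/day

Protein energy = 20% × 2433 = 486.6 kcal.
At 4 kcal/g: 486.6 ÷ 4 = 121.65 g.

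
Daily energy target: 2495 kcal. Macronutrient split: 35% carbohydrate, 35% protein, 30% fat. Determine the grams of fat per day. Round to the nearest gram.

Fat energy = 30% × 2495 = 748.5 kcal.
At 9 kcal/g: 748.5 ÷ 9 = 83.1667 g.

83 g/day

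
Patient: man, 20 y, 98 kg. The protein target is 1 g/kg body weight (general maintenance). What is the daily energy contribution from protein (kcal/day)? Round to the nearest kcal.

Protein = 1 g/kg × 98 kg = 98 g/day.
Protein energy = 98 g × 4 kcal/g = 392 kcal/day.

392 kcal/day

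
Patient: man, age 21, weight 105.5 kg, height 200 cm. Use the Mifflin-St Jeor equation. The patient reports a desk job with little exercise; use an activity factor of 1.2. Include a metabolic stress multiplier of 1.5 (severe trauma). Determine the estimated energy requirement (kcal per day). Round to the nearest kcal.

Mifflin-St Jeor (male): BMR = 10(105.5) + 6.25(200) − 5(21) + 5 = 1055 + 1250 − 105 + 5 = 2205 kcal/day.
TEE = BMR × activity factor = 2205 × 1.2 = 2646 kcal/day.
Apply stress factor: 2646 × 1.5 = 3969 kcal/day.

3969 kcal per day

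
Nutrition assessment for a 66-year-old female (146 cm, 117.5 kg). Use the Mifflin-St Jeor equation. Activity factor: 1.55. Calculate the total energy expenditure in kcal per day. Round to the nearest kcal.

Mifflin-St Jeor (female): BMR = 10(117.5) + 6.25(146) − 5(66) − 161 = 1175 + 912.5 − 330 − 161 = 1596.5 kcal/day.
TEE = BMR × activity factor = 1596.5 × 1.55 = 2474.575 kcal/day.

2475 kcal per day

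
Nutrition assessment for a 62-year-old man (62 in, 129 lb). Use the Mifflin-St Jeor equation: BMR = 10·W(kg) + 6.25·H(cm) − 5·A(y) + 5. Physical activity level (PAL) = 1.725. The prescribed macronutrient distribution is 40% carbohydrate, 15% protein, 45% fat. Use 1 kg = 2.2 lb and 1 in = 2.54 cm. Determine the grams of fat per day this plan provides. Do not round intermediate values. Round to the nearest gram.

109 g/day

Convert to metric: weight = 129 ÷ 2.2 = 58.6364 kg; height = 62 × 2.54 = 157.48 cm.
Mifflin-St Jeor (male): BMR = 10(58.6364) + 6.25(157.48) − 5(62) + 5 = 586.3636 + 984.25 − 310 + 5 = 1265.6136 kcal/day.
TEE = 1265.6136 × 1.725 = 2183.1835 kcal/day.
Fat energy = 45% × 2183.1835 = 982.4326 kcal.
Fat = 982.4326 ÷ 9 kcal/g = 109.1592 g.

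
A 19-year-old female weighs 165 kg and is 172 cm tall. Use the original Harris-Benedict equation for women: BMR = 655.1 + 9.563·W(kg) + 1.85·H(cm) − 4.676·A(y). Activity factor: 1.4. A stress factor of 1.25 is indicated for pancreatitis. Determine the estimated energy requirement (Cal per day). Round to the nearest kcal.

Harris-Benedict: BMR = 655.1 + 9.563(165) + 1.85(172) − 4.676(19) = 2462.351 kcal/day.
TEE = BMR × activity factor = 2462.351 × 1.4 = 3447.2914 kcal/day.
Apply stress factor: 3447.2914 × 1.25 = 4309.1143 kcal/day.

4309 Cal per day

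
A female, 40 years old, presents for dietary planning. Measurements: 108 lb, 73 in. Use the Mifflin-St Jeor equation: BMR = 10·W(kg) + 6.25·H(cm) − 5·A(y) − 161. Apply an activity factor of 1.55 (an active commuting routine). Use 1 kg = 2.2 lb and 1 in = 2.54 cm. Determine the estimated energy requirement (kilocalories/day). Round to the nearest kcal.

Convert to metric: weight = 108 ÷ 2.2 = 49.0909 kg; height = 73 × 2.54 = 185.42 cm.
Mifflin-St Jeor (female): BMR = 10(49.0909) + 6.25(185.42) − 5(40) − 161 = 490.9091 + 1158.875 − 200 − 161 = 1288.7841 kcal/day.
TEE = BMR × activity factor = 1288.7841 × 1.55 = 1997.6153 kcal/day.

1998 kilocalories/day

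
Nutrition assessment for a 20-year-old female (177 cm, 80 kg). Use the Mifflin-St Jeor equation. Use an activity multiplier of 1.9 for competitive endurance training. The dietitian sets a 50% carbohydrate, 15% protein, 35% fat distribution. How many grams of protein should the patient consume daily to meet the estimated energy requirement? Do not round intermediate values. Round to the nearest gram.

Mifflin-St Jeor (female): BMR = 10(80) + 6.25(177) − 5(20) − 161 = 800 + 1106.25 − 100 − 161 = 1645.25 kcal/day.
TEE = 1645.25 × 1.9 = 3125.975 kcal/day.
Protein energy = 15% × 3125.975 = 468.8963 kcal.
Protein = 468.8963 ÷ 4 kcal/g = 117.2241 g.

117 g/day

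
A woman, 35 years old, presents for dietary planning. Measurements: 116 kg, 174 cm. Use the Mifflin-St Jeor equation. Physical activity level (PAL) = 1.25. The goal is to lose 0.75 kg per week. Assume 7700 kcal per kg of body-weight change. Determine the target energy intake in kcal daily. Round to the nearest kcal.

Mifflin-St Jeor (female): BMR = 10(116) + 6.25(174) − 5(35) − 161 = 1160 + 1087.5 − 175 − 161 = 1911.5 kcal/day.
TEE = 1911.5 × 1.25 = 2389.375 kcal/day.
Required daily deficit = 0.75 × 7700 ÷ 7 = 825 kcal/day.
Target intake = 2389.375 − 825 = 1564.375 kcal/day.

1564 kcal daily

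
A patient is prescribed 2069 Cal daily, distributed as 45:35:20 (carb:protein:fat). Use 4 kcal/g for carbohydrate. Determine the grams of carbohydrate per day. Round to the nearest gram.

233 g/day

Carbohydrate energy = 45% × 2069 = 931.05 kcal.
At 4 kcal/g: 931.05 ÷ 4 = 232.7625 g.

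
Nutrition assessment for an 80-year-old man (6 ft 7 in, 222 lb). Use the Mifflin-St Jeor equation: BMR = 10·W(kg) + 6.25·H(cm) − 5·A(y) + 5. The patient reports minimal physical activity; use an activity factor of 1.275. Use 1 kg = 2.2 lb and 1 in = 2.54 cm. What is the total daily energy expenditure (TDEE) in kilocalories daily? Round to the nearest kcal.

2382 kilocalories daily

Convert to metric: weight = 222 ÷ 2.2 = 100.9091 kg; height = (6×12 + 7) × 2.54 = 79 × 2.54 = 200.66 cm.
Mifflin-St Jeor (male): BMR = 10(100.9091) + 6.25(200.66) − 5(80) + 5 = 1009.0909 + 1254.125 − 400 + 5 = 1868.2159 kcal/day.
TEE = BMR × activity factor = 1868.2159 × 1.275 = 2381.9753 kcal/day.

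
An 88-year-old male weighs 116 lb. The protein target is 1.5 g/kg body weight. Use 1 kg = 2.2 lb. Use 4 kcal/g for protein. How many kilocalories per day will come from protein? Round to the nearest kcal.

316 kcal/day

Weight in kg = 116 ÷ 2.2 = 52.7273 kg.
Protein = 1.5 g/kg × 52.7273 kg = 79.0909 g/day.
Protein energy = 79.0909 g × 4 kcal/g = 316.3636 kcal/day.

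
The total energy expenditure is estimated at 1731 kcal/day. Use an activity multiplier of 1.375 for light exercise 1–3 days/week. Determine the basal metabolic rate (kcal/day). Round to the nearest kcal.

BMR = TEE ÷ activity factor = 1731 ÷ 1.375 = 1258.9091 kcal/day.

1259 kcal/day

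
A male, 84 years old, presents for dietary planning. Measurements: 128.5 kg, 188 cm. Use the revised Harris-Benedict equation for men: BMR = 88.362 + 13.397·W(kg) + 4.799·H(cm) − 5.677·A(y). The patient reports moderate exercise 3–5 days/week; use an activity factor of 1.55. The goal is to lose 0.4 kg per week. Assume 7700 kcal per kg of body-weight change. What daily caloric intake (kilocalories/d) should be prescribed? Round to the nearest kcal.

3025 kilocalories/d

Harris-Benedict: BMR = 88.362 + 13.397(128.5) + 4.799(188) − 5.677(84) = 2235.2205 kcal/day.
TEE = 2235.2205 × 1.55 = 3464.5918 kcal/day.
Required daily deficit = 0.4 × 7700 ÷ 7 = 440 kcal/day.
Target intake = 3464.5918 − 440 = 3024.5918 kcal/day.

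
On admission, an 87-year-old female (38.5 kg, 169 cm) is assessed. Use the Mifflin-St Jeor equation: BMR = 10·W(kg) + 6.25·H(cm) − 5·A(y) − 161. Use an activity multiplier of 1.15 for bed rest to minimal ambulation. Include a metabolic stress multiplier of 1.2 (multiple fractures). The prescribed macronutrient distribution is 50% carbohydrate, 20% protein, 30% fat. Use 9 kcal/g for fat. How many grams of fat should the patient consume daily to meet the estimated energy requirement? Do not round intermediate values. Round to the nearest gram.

Mifflin-St Jeor (female): BMR = 10(38.5) + 6.25(169) − 5(87) − 161 = 385 + 1056.25 − 435 − 161 = 845.25 kcal/day.
TEE = 845.25 × 1.15 = 972.0375 kcal/day.
With stress factor 1.2: 972.0375 × 1.2 = 1166.445 kcal/day.
Fat energy = 30% × 1166.445 = 349.9335 kcal.
Fat = 349.9335 ÷ 9 kcal/g = 38.8815 g.

39 g/day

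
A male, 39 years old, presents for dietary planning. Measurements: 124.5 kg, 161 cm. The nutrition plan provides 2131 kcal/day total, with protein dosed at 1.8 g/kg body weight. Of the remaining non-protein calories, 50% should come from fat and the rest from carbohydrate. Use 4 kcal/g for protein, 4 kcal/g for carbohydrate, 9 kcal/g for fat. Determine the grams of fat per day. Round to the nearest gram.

Protein = 1.8 × 124.5 = 224.1 g → 224.1 × 4 = 896.4 kcal.
Non-protein calories = 2131 − 896.4 = 1234.6 kcal.
Fat: 50% × 1234.6 = 617.3 kcal; carbohydrate: 617.3 kcal.
Fat: 617.3 kcal ÷ 9 kcal/g = 68.5889 g.

69 g/day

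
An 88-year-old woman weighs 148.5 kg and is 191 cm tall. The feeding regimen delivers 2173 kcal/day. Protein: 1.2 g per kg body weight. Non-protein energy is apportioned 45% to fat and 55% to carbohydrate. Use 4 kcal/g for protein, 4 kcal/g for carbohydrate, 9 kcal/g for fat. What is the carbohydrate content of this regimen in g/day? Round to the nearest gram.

Protein = 1.2 × 148.5 = 178.2 g → 178.2 × 4 = 712.8 kcal.
Non-protein calories = 2173 − 712.8 = 1460.2 kcal.
Fat: 45% × 1460.2 = 657.09 kcal; carbohydrate: 803.11 kcal.
Carbohydrate: 803.11 kcal ÷ 4 kcal/g = 200.7775 g.

201 g/day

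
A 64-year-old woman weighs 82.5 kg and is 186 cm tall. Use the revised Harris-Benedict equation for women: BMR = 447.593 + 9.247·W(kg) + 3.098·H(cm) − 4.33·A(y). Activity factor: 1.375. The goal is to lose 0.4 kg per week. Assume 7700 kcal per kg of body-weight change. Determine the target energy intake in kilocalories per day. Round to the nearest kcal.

1636 kilocalories per day

Harris-Benedict: BMR = 447.593 + 9.247(82.5) + 3.098(186) − 4.33(64) = 1509.5785 kcal/day.
TEE = 1509.5785 × 1.375 = 2075.6704 kcal/day.
Required daily deficit = 0.4 × 7700 ÷ 7 = 440 kcal/day.
Target intake = 2075.6704 − 440 = 1635.6704 kcal/day.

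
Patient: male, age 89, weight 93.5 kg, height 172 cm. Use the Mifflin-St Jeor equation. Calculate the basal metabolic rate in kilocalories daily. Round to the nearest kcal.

1570 kilocalories daily

Mifflin-St Jeor (male): BMR = 10(93.5) + 6.25(172) − 5(89) + 5 = 935 + 1075 − 445 + 5 = 1570 kcal/day.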